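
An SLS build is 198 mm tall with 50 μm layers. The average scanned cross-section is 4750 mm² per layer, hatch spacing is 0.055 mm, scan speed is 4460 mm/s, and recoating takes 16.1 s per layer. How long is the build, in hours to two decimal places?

Layer count = ceil(198 / 0.05) = 3960.
Per-layer scan distance = 4750 / 0.055 = 86363.6 mm.
Per-layer scan time = 86363.6 / 4460, so 19.364 s.
Layer cycle = 19.364 + 16.1 = 35.464 s.
3960 layers × 35.464 s/layer = 140437.44 s, i.e. 39.01 hours.

39.01 hours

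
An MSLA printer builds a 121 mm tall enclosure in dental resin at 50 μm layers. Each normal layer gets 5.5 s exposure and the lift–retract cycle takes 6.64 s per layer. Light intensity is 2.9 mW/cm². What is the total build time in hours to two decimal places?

Number of layers: 121 / 0.05 → 2420 (rounded up).
Each layer takes = 5.5 + 6.64, so 12.14 s.
Total = 2420 × 12.14 = 29378.8 s = 8.16 hours.

8.16 hours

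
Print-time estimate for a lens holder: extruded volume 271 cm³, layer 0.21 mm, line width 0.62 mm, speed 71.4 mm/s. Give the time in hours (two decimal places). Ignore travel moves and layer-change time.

Extrusion cross-section = 0.21 × 0.62, so 0.1302 mm².
Toolpath length = 271 cm³ / 0.1302 mm² = 271000 / 0.1302 = 2081413.2 mm.
Extrusion time: 2081413.2 / 71.4 → 29151.4 s.
That's 29151.4 s → 8.10 hours.

8.10 hours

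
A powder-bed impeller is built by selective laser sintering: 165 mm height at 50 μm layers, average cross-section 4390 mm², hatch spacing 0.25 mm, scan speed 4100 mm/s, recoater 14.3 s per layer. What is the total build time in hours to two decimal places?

17.03 hours

Number of layers: 165 / 0.05 → 3300 (rounded up).
Hatch length per layer = 4390 / 0.25 = 17560 mm.
Scan time per layer = 17560 / 4100 = 4.2829 s.
Per-layer time = 4.2829 + 14.3, so 18.5829 s.
Build time = 3300 × 18.5829 = 61323.57 s = 17.03 hours.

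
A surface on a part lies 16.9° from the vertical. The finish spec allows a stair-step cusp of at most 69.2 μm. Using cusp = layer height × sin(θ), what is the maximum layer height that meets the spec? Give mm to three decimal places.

0.238 mm

t = h_c / sin θ = 0.0692 / 0.2907 = 0.238 mm.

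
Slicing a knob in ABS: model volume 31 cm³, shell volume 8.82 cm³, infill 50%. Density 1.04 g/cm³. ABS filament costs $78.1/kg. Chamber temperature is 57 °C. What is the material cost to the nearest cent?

Volume inside the shell = 31 − 8.82 = 22.18 cm³.
Deposited infill = 0.50 × 22.18, so 11.09 cm³.
Total printed volume = 8.82 + 11.09 = 19.91 cm³.
Mass = 19.91 × 1.04 = 20.7064 g.
At $78.1/kg: 20.7064/1000 × 78.1 = $1.62.

$1.62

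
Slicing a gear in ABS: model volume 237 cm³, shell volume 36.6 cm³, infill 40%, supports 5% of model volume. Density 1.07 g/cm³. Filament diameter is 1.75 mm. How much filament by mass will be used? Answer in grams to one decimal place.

137.6 g

Volume inside the shell = 237 − 36.6, so 200.4 cm³.
Deposited infill = 0.40 × 200.4, so 80.16 cm³.
Support: 0.05 × 237 → 11.85 cm³.
Deposited volume = 36.6 + 80.16 + 11.85, so 128.61 cm³.
Mass = 128.61 × 1.07 = 137.6127 g.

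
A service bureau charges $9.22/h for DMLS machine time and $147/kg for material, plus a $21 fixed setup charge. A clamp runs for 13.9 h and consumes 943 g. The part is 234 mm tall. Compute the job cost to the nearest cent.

$287.78

Time charge: 9.22 × 13.9 → $128.158.
Feedstock cost = 147 × 943/1000 = $138.621.
Total = 128.158 + 138.621 + 21 = 287.779 ≈ $287.78.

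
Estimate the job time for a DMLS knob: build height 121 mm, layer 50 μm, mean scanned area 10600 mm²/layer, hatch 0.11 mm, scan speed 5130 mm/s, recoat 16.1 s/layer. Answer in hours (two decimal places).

23.45 hours

Number of layers: 121 / 0.05 → 2420 (rounded up).
Scan path per layer = 10600 / 0.11 = 96363.6 mm.
Laser time per layer = 96363.6 / 5130 = 18.7843 s.
Per-layer time: 18.7843 + 16.1 → 34.8843 s.
Build time = 2420 × 34.8843 = 84420.006 s = 23.45 hours.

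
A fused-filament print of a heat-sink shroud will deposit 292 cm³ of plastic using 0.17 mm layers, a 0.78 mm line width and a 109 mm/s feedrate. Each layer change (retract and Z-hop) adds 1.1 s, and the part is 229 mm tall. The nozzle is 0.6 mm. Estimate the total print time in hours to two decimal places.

6.02 hours

Line area = 0.17 × 0.78 = 0.1326 mm².
Total extruded path = 292000/0.1326 = 2202111.6 mm.
Print-move time = 2202111.6 / 109, so 20202.9 s.
Layers = ⌈229/0.17⌉ = 1348.
Non-print overhead: 1348 × 1.1 → 1482.8 s.
Total = 20202.9 + 1482.8 = 21685.7 s = 6.02 hours.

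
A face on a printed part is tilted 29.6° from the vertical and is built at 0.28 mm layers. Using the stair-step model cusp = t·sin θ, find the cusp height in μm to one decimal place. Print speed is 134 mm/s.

sin(29.6°) = 0.4939, so cusp = 0.28 × 0.4939 = 0.138292 mm → 138.3 μm.

138.3 μm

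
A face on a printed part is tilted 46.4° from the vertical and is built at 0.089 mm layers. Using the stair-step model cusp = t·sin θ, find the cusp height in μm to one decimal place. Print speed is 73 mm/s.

64.5 μm

h_c = t·sin θ = 0.089 × 0.7242 = 0.064454 mm (64.5 μm).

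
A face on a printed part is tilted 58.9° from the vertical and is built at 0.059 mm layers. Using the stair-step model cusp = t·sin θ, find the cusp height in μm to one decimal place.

50.5 μm

sin(58.9°) = 0.8563, so cusp = 0.059 × 0.8563 = 0.050522 mm → 50.5 μm.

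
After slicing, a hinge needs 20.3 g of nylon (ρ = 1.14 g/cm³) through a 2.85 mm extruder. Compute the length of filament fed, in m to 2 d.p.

2.79 m

Volume = 20.3 g / 1.14 g·cm⁻³ = 17.807 cm³ = 17807 mm³.
Filament cross-section = π × (2.85/2)² = 6.3794 mm².
Length = 17807 / 6.3794 = 2791.33 mm = 2.79 m.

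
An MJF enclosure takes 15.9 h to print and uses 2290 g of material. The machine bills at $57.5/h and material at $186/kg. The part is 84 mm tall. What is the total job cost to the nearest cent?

$1340.19

Time charge: 57.5 × 15.9 → $914.25.
Feedstock cost = 186 × 2290/1000, so $425.94.
Total = 914.25 + 425.94 = $1340.19.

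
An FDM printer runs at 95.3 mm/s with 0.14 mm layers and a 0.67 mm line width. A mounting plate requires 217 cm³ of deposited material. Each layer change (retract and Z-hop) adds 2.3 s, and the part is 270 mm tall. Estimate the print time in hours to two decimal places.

7.98 hours

Extrusion cross-section: 0.14 × 0.67 → 0.0938 mm².
Toolpath length = 217 cm³ / 0.0938 mm² = 217000 / 0.0938 = 2313432.8 mm.
Print-move time = 2313432.8 / 95.3 = 24275.3 s.
Number of layers: 270 / 0.14 → 1929 (rounded up).
Z-hop total = 1929 × 2.3, so 4436.7 s.
Total = 24275.3 + 4436.7 = 28712 s = 7.98 hours.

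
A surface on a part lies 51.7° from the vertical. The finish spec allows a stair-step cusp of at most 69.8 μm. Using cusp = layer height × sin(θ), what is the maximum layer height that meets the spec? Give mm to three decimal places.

t = h_c / sin θ = 0.0698 / 0.7848 = 0.089 mm.

0.089 mm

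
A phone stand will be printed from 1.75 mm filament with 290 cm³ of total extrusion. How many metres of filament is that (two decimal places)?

Filament cross-section = π × (1.75/2)² = 2.4053 mm².
Length = 290 cm³ / 2.4053 mm² = 290000 / 2.4053 = 120567.08 mm = 120.57 m.

120.57 m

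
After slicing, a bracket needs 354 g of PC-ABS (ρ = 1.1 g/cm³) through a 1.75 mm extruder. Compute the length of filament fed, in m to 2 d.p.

133.80 m

Volume = 354 g / 1.1 g·cm⁻³ = 321.8182 cm³ = 321818.2 mm³.
Cross-section of 1.75 mm filament: π·(1.75/2)² = 2.4053 mm².
Length = 321818.2 / 2.4053 = 133795.45 mm = 133.80 m.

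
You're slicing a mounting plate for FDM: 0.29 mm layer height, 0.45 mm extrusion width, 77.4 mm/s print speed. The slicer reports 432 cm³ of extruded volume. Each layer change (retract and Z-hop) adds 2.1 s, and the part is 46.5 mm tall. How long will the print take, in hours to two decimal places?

Bead cross-section = 0.29 × 0.45 = 0.1305 mm².
Toolpath length = 432 cm³ / 0.1305 mm² = 432000 / 0.1305 = 3310344.8 mm.
Print-move time = 3310344.8 / 77.4, so 42769.3 s.
Layer count = ceil(46.5 / 0.29) = 161.
Non-print overhead = 161 × 2.1, so 338.1 s.
Total = 42769.3 + 338.1 = 43107.4 s = 11.97 hours.

11.97 hours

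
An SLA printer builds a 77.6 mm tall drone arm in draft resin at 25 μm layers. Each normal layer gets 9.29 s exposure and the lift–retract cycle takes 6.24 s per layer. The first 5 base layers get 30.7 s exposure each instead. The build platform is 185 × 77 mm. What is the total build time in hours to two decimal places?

Number of layers: 77.6 / 0.025 → 3104 (rounded up).
Burn-in layers: 5 × (30.7 + 6.24) → 184.7 s.
Normal layers = 3099 × (9.29 + 6.24) = 48127.47 s.
Sum: 184.7 + 48127.47 = 48312.17 s → 13.42 hours.

13.42 hours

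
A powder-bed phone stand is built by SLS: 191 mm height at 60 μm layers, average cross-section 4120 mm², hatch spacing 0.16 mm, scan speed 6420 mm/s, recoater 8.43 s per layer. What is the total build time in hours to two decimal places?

11.00 hours

Layer count = ceil(191 / 0.06) = 3184.
Scan path per layer: 4120 / 0.16 → 25750 mm.
Scan time per layer: 25750 / 6420 → 4.0109 s.
Time per layer = 4.0109 + 8.43 = 12.4409 s.
3184 layers × 12.4409 s/layer = 39611.8256 s, i.e. 11.00 hours.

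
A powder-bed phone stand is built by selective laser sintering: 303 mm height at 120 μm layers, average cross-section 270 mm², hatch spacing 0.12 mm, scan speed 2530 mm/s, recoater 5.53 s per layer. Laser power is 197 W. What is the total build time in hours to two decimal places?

Number of layers: 303 / 0.12 → 2525 (rounded up).
Hatch length per layer: 270 / 0.12 → 2250 mm.
Laser time per layer = 2250 / 2530 = 0.8893 s.
Per-layer time = 0.8893 + 5.53, so 6.4193 s.
Build time = 2525 × 6.4193 = 16208.7325 s = 4.50 hours.

4.50 hours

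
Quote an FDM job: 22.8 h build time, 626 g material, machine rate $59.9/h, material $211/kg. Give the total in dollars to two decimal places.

$1497.81

Machine cost: 59.9 × 22.8 → $1365.72.
Material charge = 211 × 626/1000, so $132.086.
Job cost: 1365.72 + 132.086 = 1497.806 ≈ $1497.81.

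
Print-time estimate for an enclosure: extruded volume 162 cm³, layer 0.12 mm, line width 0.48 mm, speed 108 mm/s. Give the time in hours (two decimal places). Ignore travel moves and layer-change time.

Bead cross-section = 0.12 × 0.48, so 0.0576 mm².
Toolpath length = 162 cm³ / 0.0576 mm² = 162000 / 0.0576 = 2812500 mm.
Extrusion time: 2812500 / 108 → 26041.7 s.
That's 26041.7 s → 7.23 hours.

7.23 hours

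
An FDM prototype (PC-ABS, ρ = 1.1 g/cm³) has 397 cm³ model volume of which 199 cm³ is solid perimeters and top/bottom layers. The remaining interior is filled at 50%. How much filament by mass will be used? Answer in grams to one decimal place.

Volume inside the shell = 397 − 199, so 198 cm³.
Infill deposited = 0.50 × 198 = 99 cm³.
Total printed volume = 199 + 99 = 298 cm³.
Mass = 298 × 1.1, so 327.8 g.

327.8 g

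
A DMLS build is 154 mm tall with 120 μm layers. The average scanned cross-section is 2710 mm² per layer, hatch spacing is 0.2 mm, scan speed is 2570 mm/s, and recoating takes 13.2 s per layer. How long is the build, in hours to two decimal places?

6.59 hours

Layers = ⌈154/0.12⌉ = 1284.
Hatch length per layer = 2710 / 0.2 = 13550 mm.
Laser time per layer = 13550 / 2570 = 5.2724 s.
Per-layer time = 5.2724 + 13.2 = 18.4724 s.
1284 layers × 18.4724 s/layer = 23718.5616 s, i.e. 6.59 hours.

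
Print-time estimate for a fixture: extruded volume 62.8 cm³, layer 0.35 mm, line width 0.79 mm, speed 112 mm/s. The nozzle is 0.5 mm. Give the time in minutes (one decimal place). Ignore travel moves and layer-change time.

33.8 minutes

Line area = 0.35 × 0.79 = 0.2765 mm².
Path length: 62800 mm³ / 0.2765 mm² → 227124.8 mm.
Time extruding: 227124.8 / 112 → 2027.9 s.
That's 2027.9 s → 33.8 minutes.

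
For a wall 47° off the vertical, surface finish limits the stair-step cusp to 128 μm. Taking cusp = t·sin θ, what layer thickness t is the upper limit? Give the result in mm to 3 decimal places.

t = h_c / sin θ = 0.128 / 0.7314 = 0.175 mm.

0.175 mm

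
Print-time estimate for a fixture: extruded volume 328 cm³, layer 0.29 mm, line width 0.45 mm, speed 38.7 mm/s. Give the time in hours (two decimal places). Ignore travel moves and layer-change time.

Line area: 0.29 × 0.45 → 0.1305 mm².
Toolpath length = 328 cm³ / 0.1305 mm² = 328000 / 0.1305 = 2513410 mm.
Time extruding = 2513410 / 38.7, so 64946 s.
That's 64946 s → 18.04 hours.

18.04 hours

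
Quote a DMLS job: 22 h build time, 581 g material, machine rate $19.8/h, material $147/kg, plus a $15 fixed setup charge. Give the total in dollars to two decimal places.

Time charge: 19.8 × 22 → $435.60.
Material charge = 147 × 581/1000 = $85.407.
Total = 435.60 + 85.407 + 15 = 536.007 ≈ $536.01.

$536.01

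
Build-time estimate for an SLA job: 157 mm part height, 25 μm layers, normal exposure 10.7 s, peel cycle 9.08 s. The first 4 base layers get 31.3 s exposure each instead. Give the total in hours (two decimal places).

Number of layers: 157 / 0.025 → 6280 (rounded up).
Burn-in layers: 4 × (31.3 + 9.08) → 161.52 s.
Regular layers = 6276 × (10.7 + 9.08), so 124139.28 s.
Total = 161.52 + 124139.28 = 124300.8 s = 34.53 hours.

34.53 hours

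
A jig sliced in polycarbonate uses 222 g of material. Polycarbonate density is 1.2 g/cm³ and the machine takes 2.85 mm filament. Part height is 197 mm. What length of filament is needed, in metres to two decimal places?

Volume = 222 g / 1.2 g·cm⁻³ = 185 cm³ = 185000 mm³.
Filament cross-section = π × (2.85/2)² = 6.3794 mm².
L = V/A = 185000/6.3794 = 28999.59 mm → 29.00 m.

29.00 m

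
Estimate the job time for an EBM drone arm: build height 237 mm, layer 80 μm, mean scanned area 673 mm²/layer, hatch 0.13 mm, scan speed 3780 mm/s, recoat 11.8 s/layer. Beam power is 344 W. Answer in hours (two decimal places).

Layers = ⌈237/0.08⌉ = 2963.
Hatch length per layer = 673 / 0.13, so 5176.9 mm.
Scan time per layer = 5176.9 / 3780, so 1.3696 s.
Time per layer: 1.3696 + 11.8 → 13.1696 s.
Total: 2963 × 13.1696 s = 39021.5248 s → 10.84 hours.

10.84 hours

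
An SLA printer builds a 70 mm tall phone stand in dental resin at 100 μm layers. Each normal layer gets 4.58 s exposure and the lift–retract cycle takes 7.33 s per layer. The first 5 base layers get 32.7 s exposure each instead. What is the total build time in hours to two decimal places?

2.35 hours

Number of layers: 70 / 0.1 → 700 (rounded up).
Base layers = 5 × (32.7 + 7.33) = 200.15 s.
Normal layers: 695 × (4.58 + 7.33) → 8277.45 s.
Total = 200.15 + 8277.45 = 8477.6 s = 2.35 hours.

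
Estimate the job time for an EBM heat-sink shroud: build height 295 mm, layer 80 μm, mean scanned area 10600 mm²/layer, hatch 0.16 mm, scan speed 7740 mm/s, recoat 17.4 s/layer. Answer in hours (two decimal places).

Number of layers: 295 / 0.08 → 3688 (rounded up).
Scan path per layer = 10600 / 0.16 = 66250 mm.
Beam time per layer: 66250 / 7740 → 8.5594 s.
Layer cycle = 8.5594 + 17.4, so 25.9594 s.
Total: 3688 × 25.9594 s = 95738.2672 s → 26.59 hours.

26.59 hours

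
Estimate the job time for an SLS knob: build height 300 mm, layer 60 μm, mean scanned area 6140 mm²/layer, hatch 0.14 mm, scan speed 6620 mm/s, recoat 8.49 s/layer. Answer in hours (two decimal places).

Number of layers: 300 / 0.06 → 5000 (rounded up).
Hatch length per layer = 6140 / 0.14, so 43857.1 mm.
Scan time per layer = 43857.1 / 6620 = 6.6249 s.
Layer cycle: 6.6249 + 8.49 → 15.1149 s.
5000 layers × 15.1149 s/layer = 75574.5 s, i.e. 20.99 hours.

20.99 hours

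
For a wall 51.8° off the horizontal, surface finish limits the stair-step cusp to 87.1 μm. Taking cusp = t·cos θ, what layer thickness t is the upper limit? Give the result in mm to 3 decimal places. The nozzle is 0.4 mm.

t = h_c / cos θ = 0.0871 / 0.6184 = 0.141 mm.

0.141 mm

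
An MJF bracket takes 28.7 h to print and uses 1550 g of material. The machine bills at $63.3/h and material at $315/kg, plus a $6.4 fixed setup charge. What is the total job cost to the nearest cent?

$2311.36

Machine cost = 63.3 × 28.7 = $1816.71.
Feedstock cost = 315 × 1550/1000, so $488.25.
Adding setup: 1816.71 + 488.25 + 6.4 → $2311.36.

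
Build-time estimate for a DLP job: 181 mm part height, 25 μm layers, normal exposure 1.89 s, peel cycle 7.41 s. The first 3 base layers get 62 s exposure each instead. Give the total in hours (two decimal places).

18.75 hours

Number of layers: 181 / 0.025 → 7240 (rounded up).
Base layers: 3 × (62 + 7.41) → 208.23 s.
Normal layers: 7237 × (1.89 + 7.41) → 67304.1 s.
Total = 208.23 + 67304.1 = 67512.33 s = 18.75 hours.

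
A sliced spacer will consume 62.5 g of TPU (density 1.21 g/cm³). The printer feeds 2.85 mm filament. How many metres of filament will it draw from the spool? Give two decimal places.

Extruded volume: 62.5/1.21 = 51.6529 cm³ (51652.9 mm³).
Cross-section of 2.85 mm filament: π·(2.85/2)² = 6.3794 mm².
Length = 51652.9 / 6.3794 = 8096.83 mm = 8.10 m.

8.10 m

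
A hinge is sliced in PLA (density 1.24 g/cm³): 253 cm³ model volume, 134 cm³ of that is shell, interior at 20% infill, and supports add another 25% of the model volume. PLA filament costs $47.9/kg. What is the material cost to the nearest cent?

Infill region: 253 − 134 → 119 cm³.
Infill deposited = 0.20 × 119, so 23.8 cm³.
Support = 0.25 × 253, so 63.25 cm³.
Deposited volume = 134 + 23.8 + 63.25 = 221.05 cm³.
Mass = 221.05 × 1.24, so 274.102 g.
At $47.9/kg: 274.102/1000 × 47.9 = $13.13.

$13.13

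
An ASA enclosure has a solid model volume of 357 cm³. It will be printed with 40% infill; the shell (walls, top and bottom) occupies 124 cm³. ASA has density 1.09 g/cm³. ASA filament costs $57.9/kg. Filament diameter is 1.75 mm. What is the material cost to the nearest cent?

Interior volume = 357 − 124 = 233 cm³.
Infill deposited = 0.40 × 233 = 93.2 cm³.
Total printed volume = 124 + 93.2 = 217.2 cm³.
Mass = 217.2 × 1.09 = 236.748 g.
At $57.9/kg: 236.748/1000 × 57.9 = $13.71.

$13.71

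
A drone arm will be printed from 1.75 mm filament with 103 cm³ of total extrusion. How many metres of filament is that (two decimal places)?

Cross-section of 1.75 mm filament: π·(1.75/2)² = 2.4053 mm².
L = 103000 mm³ / 2.4053 mm² = 42822.1 mm, i.e. 42.82 m.

42.82 m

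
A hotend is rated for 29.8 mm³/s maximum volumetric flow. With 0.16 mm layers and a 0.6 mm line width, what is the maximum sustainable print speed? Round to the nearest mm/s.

310 mm/s

A: 0.16 × 0.6 → 0.096 mm².
Max speed = 29.8 / 0.096 = 310.42 ≈ 310 mm/s.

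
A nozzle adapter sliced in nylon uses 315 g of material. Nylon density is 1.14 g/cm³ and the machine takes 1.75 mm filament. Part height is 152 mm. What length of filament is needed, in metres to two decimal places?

114.88 m

Volume = 315 g / 1.14 g·cm⁻³ = 276.3158 cm³ = 276315.8 mm³.
A = π r² = π × 0.875² = 2.4053 mm².
L = V/A = 276315.8/2.4053 = 114877.89 mm → 114.88 m.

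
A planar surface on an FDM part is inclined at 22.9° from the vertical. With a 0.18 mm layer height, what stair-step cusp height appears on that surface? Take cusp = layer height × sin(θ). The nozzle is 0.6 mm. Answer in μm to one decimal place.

70.0 μm

h_c = t·sin θ = 0.18 × 0.3891 = 0.070038 mm (70.0 μm).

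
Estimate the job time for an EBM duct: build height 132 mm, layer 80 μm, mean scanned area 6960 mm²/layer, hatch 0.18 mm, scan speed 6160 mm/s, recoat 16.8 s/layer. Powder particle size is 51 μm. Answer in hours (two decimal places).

Layer count = ceil(132 / 0.08) = 1650.
Hatch length per layer: 6960 / 0.18 → 38666.7 mm.
Scan time per layer = 38666.7 / 6160 = 6.2771 s.
Time per layer = 6.2771 + 16.8 = 23.0771 s.
Total: 1650 × 23.0771 s = 38077.215 s → 10.58 hours.

10.58 hours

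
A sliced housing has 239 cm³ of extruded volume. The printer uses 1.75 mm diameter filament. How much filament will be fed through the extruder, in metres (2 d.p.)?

99.36 m

Filament cross-section = π × (1.75/2)² = 2.4053 mm².
L = 239000 mm³ / 2.4053 mm² = 99363.9 mm, i.e. 99.36 m.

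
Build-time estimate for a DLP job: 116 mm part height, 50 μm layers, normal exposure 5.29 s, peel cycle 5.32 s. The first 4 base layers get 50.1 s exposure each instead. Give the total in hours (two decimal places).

Number of layers: 116 / 0.05 → 2320 (rounded up).
Burn-in layers: 4 × (50.1 + 5.32) → 221.68 s.
Remaining layers = 2316 × (5.29 + 5.32), so 24572.76 s.
Sum: 221.68 + 24572.76 = 24794.44 s → 6.89 hours.

6.89 hours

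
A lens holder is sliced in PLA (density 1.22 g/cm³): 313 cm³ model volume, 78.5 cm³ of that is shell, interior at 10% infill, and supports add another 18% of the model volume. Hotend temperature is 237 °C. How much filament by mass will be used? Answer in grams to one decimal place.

193.1 g

Volume inside the shell: 313 − 78.5 → 234.5 cm³.
Deposited infill: 0.10 × 234.5 → 23.45 cm³.
Support: 0.18 × 313 → 56.34 cm³.
Total printed volume: 78.5 + 23.45 + 56.34 → 158.29 cm³.
Mass = 158.29 × 1.22, so 193.1138 g.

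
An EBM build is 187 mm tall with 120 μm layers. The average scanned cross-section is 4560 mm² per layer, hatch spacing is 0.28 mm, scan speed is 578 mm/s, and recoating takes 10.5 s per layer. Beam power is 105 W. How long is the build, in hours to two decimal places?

16.75 hours

Number of layers: 187 / 0.12 → 1559 (rounded up).
Per-layer scan distance = 4560 / 0.28 = 16285.7 mm.
Scan time per layer: 16285.7 / 578 → 28.176 s.
Per-layer time = 28.176 + 10.5, so 38.676 s.
Total: 1559 × 38.676 s = 60295.884 s → 16.75 hours.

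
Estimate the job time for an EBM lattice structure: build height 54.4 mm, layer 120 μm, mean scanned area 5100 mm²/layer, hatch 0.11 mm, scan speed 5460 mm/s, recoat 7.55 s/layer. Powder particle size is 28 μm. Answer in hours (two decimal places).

2.02 hours

Layers = ⌈54.4/0.12⌉ = 454.
Per-layer scan distance = 5100 / 0.11 = 46363.6 mm.
Beam time per layer = 46363.6 / 5460 = 8.4915 s.
Layer cycle: 8.4915 + 7.55 → 16.0415 s.
Build time = 454 × 16.0415 = 7282.841 s = 2.02 hours.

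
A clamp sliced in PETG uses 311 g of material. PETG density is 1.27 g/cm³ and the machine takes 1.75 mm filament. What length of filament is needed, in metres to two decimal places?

Volume = 311 g / 1.27 g·cm⁻³ = 244.8819 cm³ = 244881.9 mm³.
A = π r² = π × 0.875² = 2.4053 mm².
L = V/A = 244881.9/2.4053 = 101809.3 mm → 101.81 m.

101.81 m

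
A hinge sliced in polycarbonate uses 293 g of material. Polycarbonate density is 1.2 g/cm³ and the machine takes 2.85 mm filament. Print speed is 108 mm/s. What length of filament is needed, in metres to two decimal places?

38.27 m

Volume = 293 g / 1.2 g·cm⁻³ = 244.1667 cm³ = 244166.7 mm³.
Filament cross-section = π × (2.85/2)² = 6.3794 mm².
Length = 244166.7 / 6.3794 = 38274.24 mm = 38.27 m.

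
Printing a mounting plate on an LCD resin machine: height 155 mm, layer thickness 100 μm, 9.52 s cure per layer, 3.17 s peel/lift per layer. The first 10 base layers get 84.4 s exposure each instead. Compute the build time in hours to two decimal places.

5.67 hours

Layers = ⌈155/0.1⌉ = 1550.
Base layers = 10 × (84.4 + 3.17) = 875.7 s.
Normal layers = 1540 × (9.52 + 3.17), so 19542.6 s.
Total = 875.7 + 19542.6 = 20418.3 s = 5.67 hours.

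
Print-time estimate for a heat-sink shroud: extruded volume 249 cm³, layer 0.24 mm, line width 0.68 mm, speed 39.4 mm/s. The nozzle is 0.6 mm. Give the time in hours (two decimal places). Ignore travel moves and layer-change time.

Bead cross-section: 0.24 × 0.68 → 0.1632 mm².
Toolpath length = 249 cm³ / 0.1632 mm² = 249000 / 0.1632 = 1525735.3 mm.
Extrusion time = 1525735.3 / 39.4 = 38724.2 s.
38724.2 s = 10.76 hours.

10.76 hours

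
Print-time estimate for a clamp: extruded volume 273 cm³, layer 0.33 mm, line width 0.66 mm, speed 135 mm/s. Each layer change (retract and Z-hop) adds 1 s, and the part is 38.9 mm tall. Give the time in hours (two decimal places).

Extrusion cross-section = 0.33 × 0.66 = 0.2178 mm².
Total extruded path = 273000/0.2178 = 1253443.5 mm.
Print-move time: 1253443.5 / 135 → 9284.8 s.
Layers = ⌈38.9/0.33⌉ = 118.
Layer-change overhead: 118 × 1 → 118 s.
Altogether 9284.8 + 118 = 9402.8 s, i.e. 2.61 hours.

2.61 hours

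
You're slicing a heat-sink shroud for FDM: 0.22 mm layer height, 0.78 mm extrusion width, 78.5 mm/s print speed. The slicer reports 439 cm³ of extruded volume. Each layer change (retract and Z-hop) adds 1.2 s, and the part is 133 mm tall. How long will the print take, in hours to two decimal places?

Bead cross-section: 0.22 × 0.78 → 0.1716 mm².
Total extruded path = 439000/0.1716 = 2558275.1 mm.
Time extruding: 2558275.1 / 78.5 → 32589.5 s.
Layer count = ceil(133 / 0.22) = 605.
Z-hop total = 605 × 1.2 = 726 s.
Total = 32589.5 + 726 = 33315.5 s = 9.25 hours.

9.25 hours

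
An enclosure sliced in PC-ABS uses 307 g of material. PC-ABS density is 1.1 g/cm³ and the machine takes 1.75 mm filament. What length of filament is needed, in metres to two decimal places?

116.03 m

Extruded volume: 307/1.1 = 279.0909 cm³ (279090.9 mm³).
A = π r² = π × 0.875² = 2.4053 mm².
Length = 279090.9 / 2.4053 = 116031.64 mm = 116.03 m.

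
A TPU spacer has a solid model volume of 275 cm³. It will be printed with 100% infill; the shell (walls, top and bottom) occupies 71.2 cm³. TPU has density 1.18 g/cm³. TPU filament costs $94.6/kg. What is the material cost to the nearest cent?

Volume inside the shell: 275 − 71.2 → 203.8 cm³.
Infill deposited = 1.00 × 203.8, so 203.8 cm³.
Total extruded = 71.2 + 203.8 = 275 cm³.
Mass = 275 × 1.18, so 324.5 g.
Cost = 324.5 g / 1000 × $94.6/kg = $30.70.

$30.70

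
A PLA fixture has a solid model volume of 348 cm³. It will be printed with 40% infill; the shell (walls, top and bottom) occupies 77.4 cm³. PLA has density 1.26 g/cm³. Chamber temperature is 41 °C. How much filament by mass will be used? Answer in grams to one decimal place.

233.9 g

Volume inside the shell = 348 − 77.4 = 270.6 cm³.
Infill volume: 0.40 × 270.6 → 108.24 cm³.
Total printed volume = 77.4 + 108.24, so 185.64 cm³.
Mass = 185.64 × 1.26, so 233.9064 g.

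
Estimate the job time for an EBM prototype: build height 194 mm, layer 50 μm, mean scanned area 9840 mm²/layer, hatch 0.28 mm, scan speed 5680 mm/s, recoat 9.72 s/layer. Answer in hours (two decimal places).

Layer count = ceil(194 / 0.05) = 3880.
Scan path per layer = 9840 / 0.28 = 35142.9 mm.
Per-layer scan time = 35142.9 / 5680 = 6.1871 s.
Per-layer time: 6.1871 + 9.72 → 15.9071 s.
Total: 3880 × 15.9071 s = 61719.548 s → 17.14 hours.

17.14 hours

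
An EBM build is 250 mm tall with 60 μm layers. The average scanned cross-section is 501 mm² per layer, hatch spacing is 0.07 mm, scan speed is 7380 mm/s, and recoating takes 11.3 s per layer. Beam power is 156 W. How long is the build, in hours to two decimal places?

Layer count = ceil(250 / 0.06) = 4167.
Hatch length per layer = 501 / 0.07, so 7157.1 mm.
Per-layer scan time = 7157.1 / 7380 = 0.9698 s.
Per-layer time = 0.9698 + 11.3 = 12.2698 s.
Build time = 4167 × 12.2698 = 51128.2566 s = 14.20 hours.

14.20 hours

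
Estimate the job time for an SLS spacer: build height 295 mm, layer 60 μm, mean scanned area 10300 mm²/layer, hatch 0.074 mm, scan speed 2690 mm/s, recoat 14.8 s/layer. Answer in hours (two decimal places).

Layer count = ceil(295 / 0.06) = 4917.
Per-layer scan distance = 10300 / 0.074, so 139189.2 mm.
Per-layer scan time = 139189.2 / 2690, so 51.7432 s.
Per-layer time = 51.7432 + 14.8, so 66.5432 s.
Build time = 4917 × 66.5432 = 327192.9144 s = 90.89 hours.

90.89 hours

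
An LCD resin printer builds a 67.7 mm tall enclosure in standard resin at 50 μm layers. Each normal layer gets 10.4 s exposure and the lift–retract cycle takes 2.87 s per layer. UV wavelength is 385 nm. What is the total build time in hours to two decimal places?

Layer count = ceil(67.7 / 0.05) = 1354.
Per-layer time: 10.4 + 2.87 → 13.27 s.
Build time: 1354 × 13.27 s = 17967.58 s, i.e. 4.99 hours.

4.99 hours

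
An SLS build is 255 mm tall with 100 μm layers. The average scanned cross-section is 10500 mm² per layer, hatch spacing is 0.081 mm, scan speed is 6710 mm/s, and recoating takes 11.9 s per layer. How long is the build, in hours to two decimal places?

Layers = ⌈255/0.1⌉ = 2550.
Hatch length per layer = 10500 / 0.081, so 129629.6 mm.
Laser time per layer: 129629.6 / 6710 → 19.3189 s.
Per-layer time = 19.3189 + 11.9 = 31.2189 s.
Total: 2550 × 31.2189 s = 79608.195 s → 22.11 hours.

22.11 hours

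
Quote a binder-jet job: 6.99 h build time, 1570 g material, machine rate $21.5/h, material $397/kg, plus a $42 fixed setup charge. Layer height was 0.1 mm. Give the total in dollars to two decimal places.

$815.58

Machine-time cost = 21.5 × 6.99 = $150.285.
Material cost = 397 × 1570/1000, so $623.29.
Total = 150.285 + 623.29 + 42 = 815.575 ≈ $815.58.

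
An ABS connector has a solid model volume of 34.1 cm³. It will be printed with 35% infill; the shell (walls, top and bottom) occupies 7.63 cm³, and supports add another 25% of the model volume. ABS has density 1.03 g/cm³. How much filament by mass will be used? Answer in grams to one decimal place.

Infill region = 34.1 − 7.63, so 26.47 cm³.
Infill volume = 0.35 × 26.47, so 9.2645 cm³.
Support: 0.25 × 34.1 → 8.525 cm³.
Deposited volume: 7.63 + 9.2645 + 8.525 → 25.4195 cm³.
Mass = 25.4195 × 1.03, so 26.182085 g.

26.2 g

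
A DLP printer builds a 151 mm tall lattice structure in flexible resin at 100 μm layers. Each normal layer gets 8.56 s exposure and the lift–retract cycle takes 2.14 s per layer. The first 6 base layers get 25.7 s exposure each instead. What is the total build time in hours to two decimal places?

4.52 hours

Layer count = ceil(151 / 0.1) = 1510.
Burn-in layers: 6 × (25.7 + 2.14) → 167.04 s.
Normal layers = 1504 × (8.56 + 2.14) = 16092.8 s.
Sum: 167.04 + 16092.8 = 16259.84 s → 4.52 hours.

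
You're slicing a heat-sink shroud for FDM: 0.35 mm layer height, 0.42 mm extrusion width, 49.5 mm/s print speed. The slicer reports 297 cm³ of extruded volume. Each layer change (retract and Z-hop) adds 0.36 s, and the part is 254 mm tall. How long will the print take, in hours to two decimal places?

11.41 hours

Line area = 0.35 × 0.42, so 0.147 mm².
Toolpath length = 297 cm³ / 0.147 mm² = 297000 / 0.147 = 2020408.2 mm.
Print-move time = 2020408.2 / 49.5, so 40816.3 s.
Layer count = ceil(254 / 0.35) = 726.
Z-hop total = 726 × 0.36, so 261.36 s.
Altogether 40816.3 + 261.36 = 41077.66 s, i.e. 11.41 hours.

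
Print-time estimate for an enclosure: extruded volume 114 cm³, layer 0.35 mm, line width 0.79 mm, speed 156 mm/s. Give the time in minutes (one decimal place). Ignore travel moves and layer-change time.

Line area = 0.35 × 0.79 = 0.2765 mm².
Toolpath length = 114 cm³ / 0.2765 mm² = 114000 / 0.2765 = 412296.6 mm.
Extrusion time = 412296.6 / 156, so 2642.9 s.
That's 2642.9 s → 44.0 minutes.

44.0 minutes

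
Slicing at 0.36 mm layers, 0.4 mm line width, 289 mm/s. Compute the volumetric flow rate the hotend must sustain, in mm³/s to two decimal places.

Extrusion cross-section = 0.36 × 0.4 = 0.144 mm².
Q = v·A = 289 × 0.144 = 41.62 mm³/s.

41.62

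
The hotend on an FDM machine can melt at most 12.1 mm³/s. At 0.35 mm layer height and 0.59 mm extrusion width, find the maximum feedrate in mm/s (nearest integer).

59 mm/s

Extrusion cross-section = 0.35 × 0.59, so 0.2065 mm².
v_max = Q/A = 12.1/0.2065 = 58.60 mm/s → 59 mm/s.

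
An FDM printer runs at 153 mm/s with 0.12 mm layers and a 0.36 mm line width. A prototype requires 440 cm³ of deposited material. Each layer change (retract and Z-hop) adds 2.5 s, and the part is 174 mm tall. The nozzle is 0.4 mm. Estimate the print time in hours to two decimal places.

Extrusion cross-section: 0.12 × 0.36 → 0.0432 mm².
Total extruded path = 440000/0.0432 = 10185185.2 mm.
Time extruding = 10185185.2 / 153 = 66569.8 s.
Layers = ⌈174/0.12⌉ = 1450.
Z-hop total: 1450 × 2.5 → 3625 s.
Total = 66569.8 + 3625 = 70194.8 s = 19.50 hours.

19.50 hours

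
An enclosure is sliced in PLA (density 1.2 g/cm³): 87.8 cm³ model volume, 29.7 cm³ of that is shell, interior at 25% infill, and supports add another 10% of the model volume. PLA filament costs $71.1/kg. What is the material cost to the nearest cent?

Volume inside the shell = 87.8 − 29.7 = 58.1 cm³.
Infill deposited: 0.25 × 58.1 → 14.525 cm³.
Support: 0.10 × 87.8 → 8.78 cm³.
Deposited volume: 29.7 + 14.525 + 8.78 → 53.005 cm³.
Mass = 53.005 × 1.2, so 63.606 g.
Cost = 63.606 g / 1000 × $71.1/kg = $4.52.

$4.52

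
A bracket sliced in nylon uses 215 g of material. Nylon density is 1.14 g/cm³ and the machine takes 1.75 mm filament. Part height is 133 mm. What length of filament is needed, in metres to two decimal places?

78.41 m

Extruded volume: 215/1.14 = 188.5965 cm³ (188596.5 mm³).
Cross-section of 1.75 mm filament: π·(1.75/2)² = 2.4053 mm².
Length = 188596.5 / 2.4053 = 78408.72 mm = 78.41 m.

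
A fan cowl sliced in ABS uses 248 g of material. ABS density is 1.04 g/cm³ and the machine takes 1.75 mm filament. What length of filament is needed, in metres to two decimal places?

99.14 m

Volume = 248 g / 1.04 g·cm⁻³ = 238.4615 cm³ = 238461.5 mm³.
Filament cross-section = π × (1.75/2)² = 2.4053 mm².
Length = 238461.5 / 2.4053 = 99140.02 mm = 99.14 m.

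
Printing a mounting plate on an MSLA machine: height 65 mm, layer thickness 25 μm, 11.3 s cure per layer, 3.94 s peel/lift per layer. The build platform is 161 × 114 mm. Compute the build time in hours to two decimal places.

11.01 hours

Layers = ⌈65/0.025⌉ = 2600.
Per-layer time = 11.3 + 3.94, so 15.24 s.
Build time: 2600 × 15.24 s = 39624 s, i.e. 11.01 hours.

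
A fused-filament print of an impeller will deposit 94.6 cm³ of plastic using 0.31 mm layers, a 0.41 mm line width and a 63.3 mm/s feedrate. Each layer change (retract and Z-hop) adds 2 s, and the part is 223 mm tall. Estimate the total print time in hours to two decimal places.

3.67 hours

Line area = 0.31 × 0.41 = 0.1271 mm².
Toolpath length = 94.6 cm³ / 0.1271 mm² = 94600 / 0.1271 = 744295.8 mm.
Time extruding = 744295.8 / 63.3 = 11758.2 s.
Number of layers: 223 / 0.31 → 720 (rounded up).
Non-print overhead: 720 × 2 → 1440 s.
Total = 11758.2 + 1440 = 13198.2 s = 3.67 hours.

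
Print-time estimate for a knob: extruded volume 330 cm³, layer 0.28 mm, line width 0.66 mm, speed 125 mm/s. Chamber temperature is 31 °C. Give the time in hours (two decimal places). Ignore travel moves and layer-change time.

3.97 hours

Line area = 0.28 × 0.66 = 0.1848 mm².
Toolpath length = 330 cm³ / 0.1848 mm² = 330000 / 0.1848 = 1785714.3 mm.
Print-move time: 1785714.3 / 125 → 14285.7 s.
That's 14285.7 s → 3.97 hours.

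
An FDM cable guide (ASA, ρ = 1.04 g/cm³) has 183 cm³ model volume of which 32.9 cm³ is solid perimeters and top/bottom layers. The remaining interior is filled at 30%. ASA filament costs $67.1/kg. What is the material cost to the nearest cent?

Volume inside the shell: 183 − 32.9 → 150.1 cm³.
Deposited infill = 0.30 × 150.1 = 45.03 cm³.
Total extruded = 32.9 + 45.03 = 77.93 cm³.
Mass = 77.93 × 1.04 = 81.0472 g.
Cost = 81.0472 g / 1000 × $67.1/kg = $5.44.

$5.44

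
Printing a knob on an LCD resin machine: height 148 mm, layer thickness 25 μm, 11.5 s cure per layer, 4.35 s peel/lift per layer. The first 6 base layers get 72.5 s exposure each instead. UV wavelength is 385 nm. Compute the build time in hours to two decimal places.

Number of layers: 148 / 0.025 → 5920 (rounded up).
Bottom layers = 6 × (72.5 + 4.35), so 461.1 s.
Normal layers = 5914 × (11.5 + 4.35) = 93736.9 s.
Sum: 461.1 + 93736.9 = 94198 s → 26.17 hours.

26.17 hours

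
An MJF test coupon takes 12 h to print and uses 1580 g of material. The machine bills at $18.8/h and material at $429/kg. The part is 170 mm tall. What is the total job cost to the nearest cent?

$903.42

Machine cost: 18.8 × 12 → $225.60.
Feedstock cost = 429 × 1580/1000, so $677.82.
Total = 225.60 + 677.82 = $903.42.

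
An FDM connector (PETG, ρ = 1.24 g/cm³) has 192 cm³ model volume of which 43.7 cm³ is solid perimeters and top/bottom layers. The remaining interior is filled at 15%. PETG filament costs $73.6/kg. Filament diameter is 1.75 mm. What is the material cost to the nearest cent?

$6.02

Volume inside the shell: 192 − 43.7 → 148.3 cm³.
Infill deposited: 0.15 × 148.3 → 22.245 cm³.
Total printed volume = 43.7 + 22.245, so 65.945 cm³.
Mass = 65.945 × 1.24 = 81.7718 g.
Cost = 81.7718 g / 1000 × $73.6/kg = $6.02.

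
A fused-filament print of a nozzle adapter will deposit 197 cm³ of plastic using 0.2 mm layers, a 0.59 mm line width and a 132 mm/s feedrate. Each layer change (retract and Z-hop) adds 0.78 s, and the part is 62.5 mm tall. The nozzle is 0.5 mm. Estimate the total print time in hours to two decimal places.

Extrusion cross-section = 0.2 × 0.59 = 0.118 mm².
Path length: 197000 mm³ / 0.118 mm² → 1669491.5 mm.
Time extruding: 1669491.5 / 132 → 12647.7 s.
Layers = ⌈62.5/0.2⌉ = 313.
Layer-change overhead: 313 × 0.78 → 244.14 s.
Altogether 12647.7 + 244.14 = 12891.84 s, i.e. 3.58 hours.

3.58 hours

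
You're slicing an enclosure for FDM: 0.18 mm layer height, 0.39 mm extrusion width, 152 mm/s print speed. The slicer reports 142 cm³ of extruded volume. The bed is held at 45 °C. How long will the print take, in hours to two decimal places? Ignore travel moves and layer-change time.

Extrusion cross-section = 0.18 × 0.39, so 0.0702 mm².
Path length: 142000 mm³ / 0.0702 mm² → 2022792 mm.
Time extruding: 2022792 / 152 → 13307.8 s.
13307.8 s = 3.70 hours.

3.70 hours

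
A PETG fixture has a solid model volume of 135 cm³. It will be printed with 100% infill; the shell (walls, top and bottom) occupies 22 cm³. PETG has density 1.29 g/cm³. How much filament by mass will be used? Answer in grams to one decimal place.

Infill region = 135 − 22, so 113 cm³.
Deposited infill = 1.00 × 113 = 113 cm³.
Total extruded = 22 + 113, so 135 cm³.
Mass = 135 × 1.29 = 174.15 g.

174.2 g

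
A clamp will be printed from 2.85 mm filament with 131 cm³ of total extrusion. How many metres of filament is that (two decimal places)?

20.53 m

Filament cross-section = π × (2.85/2)² = 6.3794 mm².
L = 131000 mm³ / 6.3794 mm² = 20534.85 mm, i.e. 20.53 m.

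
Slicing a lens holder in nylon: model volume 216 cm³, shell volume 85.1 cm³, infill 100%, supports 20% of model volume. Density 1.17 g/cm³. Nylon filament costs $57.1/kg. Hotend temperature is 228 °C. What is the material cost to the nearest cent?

$17.32

Infill region = 216 − 85.1, so 130.9 cm³.
Infill deposited = 1.00 × 130.9, so 130.9 cm³.
Support = 0.20 × 216 = 43.2 cm³.
Total printed volume = 85.1 + 130.9 + 43.2 = 259.2 cm³.
Mass: 259.2 × 1.17 → 303.264 g.
At $57.1/kg: 303.264/1000 × 57.1 = $17.32.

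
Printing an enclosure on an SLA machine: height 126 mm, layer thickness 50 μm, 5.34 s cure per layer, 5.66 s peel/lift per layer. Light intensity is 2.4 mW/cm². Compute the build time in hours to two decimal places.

7.70 hours

Number of layers: 126 / 0.05 → 2520 (rounded up).
Each layer takes = 5.34 + 5.66 = 11 s.
Total = 2520 × 11 = 27720 s = 7.70 hours.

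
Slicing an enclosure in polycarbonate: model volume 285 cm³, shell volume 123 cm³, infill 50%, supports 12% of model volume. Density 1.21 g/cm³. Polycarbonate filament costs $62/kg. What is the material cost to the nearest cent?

$17.87

Volume inside the shell = 285 − 123 = 162 cm³.
Infill deposited: 0.50 × 162 → 81 cm³.
Support: 0.12 × 285 → 34.2 cm³.
Total extruded: 123 + 81 + 34.2 → 238.2 cm³.
Mass = 238.2 × 1.21, so 288.222 g.
Cost = 288.222 g / 1000 × $62/kg = $17.87.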